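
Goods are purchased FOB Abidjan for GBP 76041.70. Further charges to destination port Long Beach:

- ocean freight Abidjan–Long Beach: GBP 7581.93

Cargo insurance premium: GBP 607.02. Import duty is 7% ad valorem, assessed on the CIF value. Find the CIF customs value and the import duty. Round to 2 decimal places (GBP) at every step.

CIF = FOB price + freight + insurance
CIF = 76041.70 + 7581.93 + 607.02 = 84230.65
Import duty = 84230.65 × 7% = 5896.15

CIF value: GBP 84230.65; import duty: GBP 5896.15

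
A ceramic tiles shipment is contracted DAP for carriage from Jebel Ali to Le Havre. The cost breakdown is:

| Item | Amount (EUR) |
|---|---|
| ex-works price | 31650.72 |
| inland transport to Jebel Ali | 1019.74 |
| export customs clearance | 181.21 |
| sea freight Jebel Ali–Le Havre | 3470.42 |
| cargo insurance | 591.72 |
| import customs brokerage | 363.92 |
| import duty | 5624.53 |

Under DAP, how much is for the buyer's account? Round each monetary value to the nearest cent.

Buyer's account: EUR 5988.45

DAP: the seller bears all costs to the named destination except import duty and clearance.
Seller's account: goods 31650.72 + inland to port 1019.74 + export clearance 181.21 + freight 3470.42 + insurance 591.72 = 36913.81
Buyer's account: brokerage 363.92 + duty 5624.53 = 5988.45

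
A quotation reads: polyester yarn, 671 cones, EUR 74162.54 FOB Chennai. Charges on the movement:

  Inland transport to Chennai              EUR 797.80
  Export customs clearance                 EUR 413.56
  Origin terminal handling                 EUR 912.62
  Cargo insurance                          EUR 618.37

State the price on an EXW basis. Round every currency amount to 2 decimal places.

Not relevant to the conversion: insurance — on the buyer under both terms; not part of either seller's price.
From FOB to EXW, the seller no longer bears: inland to port, export clearance, origin terminal.
EXW price = 74162.54 − 797.80 − 413.56 − 912.62 = 72038.56

EXW price: EUR 72038.56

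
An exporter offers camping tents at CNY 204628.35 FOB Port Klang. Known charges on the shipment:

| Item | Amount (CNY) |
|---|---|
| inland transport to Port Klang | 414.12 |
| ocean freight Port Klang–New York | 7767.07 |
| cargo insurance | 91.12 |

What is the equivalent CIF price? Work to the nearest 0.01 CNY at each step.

CIF price: CNY 212486.54

Not relevant to the conversion: inland to port — on the seller under both FOB and CIF; already in the FOB price and stays in the CIF price.
From FOB to CIF, the seller additionally bears: freight, insurance.
CIF price = 204628.35 + 7767.07 + 91.12 = 212486.54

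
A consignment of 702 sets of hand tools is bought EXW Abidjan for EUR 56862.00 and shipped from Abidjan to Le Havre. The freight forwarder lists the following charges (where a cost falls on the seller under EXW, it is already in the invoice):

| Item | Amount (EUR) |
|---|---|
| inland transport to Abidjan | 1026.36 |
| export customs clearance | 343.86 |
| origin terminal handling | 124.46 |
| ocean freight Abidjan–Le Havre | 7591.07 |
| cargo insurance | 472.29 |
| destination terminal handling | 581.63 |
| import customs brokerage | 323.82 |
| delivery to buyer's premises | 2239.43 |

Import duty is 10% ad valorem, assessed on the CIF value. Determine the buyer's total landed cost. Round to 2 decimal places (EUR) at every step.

Total landed cost: EUR 76206.92

EXW: the seller makes goods available at their premises; the buyer bears all onward costs.
CIF value = EXW price + inland to port + export clearance + origin terminal + freight + insurance = 56862.00 + 1026.36 + 343.86 + 124.46 + 7591.07 + 472.29 = 66420.04
Import duty = 66420.04 × 10% = 6642.00
Buyer bears: inland to port 1026.36 + export clearance 343.86 + origin terminal 124.46 + freight 7591.07 + insurance 472.29 + destination terminal 581.63 + brokerage 323.82 + delivery 2239.43 + duty 6642.00 = 19344.92
Landed cost = invoice 56862.00 + 19344.92 = 76206.92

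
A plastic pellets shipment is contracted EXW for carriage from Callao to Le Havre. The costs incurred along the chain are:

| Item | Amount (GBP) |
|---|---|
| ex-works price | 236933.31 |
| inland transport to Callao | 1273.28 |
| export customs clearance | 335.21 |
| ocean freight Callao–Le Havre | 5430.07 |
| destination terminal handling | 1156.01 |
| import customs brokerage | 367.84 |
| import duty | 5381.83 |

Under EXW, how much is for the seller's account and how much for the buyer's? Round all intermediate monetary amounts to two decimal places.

Seller: GBP 236933.31; buyer: GBP 13944.24

EXW: the seller makes goods available at their premises; the buyer bears all onward costs.
Seller's account: goods 236933.31 = 236933.31
Buyer's account: inland to port 1273.28 + export clearance 335.21 + freight 5430.07 + destination terminal 1156.01 + brokerage 367.84 + duty 5381.83 = 13944.24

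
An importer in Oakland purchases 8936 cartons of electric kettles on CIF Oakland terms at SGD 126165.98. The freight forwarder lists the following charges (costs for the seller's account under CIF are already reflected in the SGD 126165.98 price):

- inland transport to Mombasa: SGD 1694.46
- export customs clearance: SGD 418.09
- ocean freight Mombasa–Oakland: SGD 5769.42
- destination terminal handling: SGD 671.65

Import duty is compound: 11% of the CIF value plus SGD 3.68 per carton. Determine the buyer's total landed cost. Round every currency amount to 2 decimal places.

CIF: the seller pays costs through ocean freight and marine insurance to the destination port.
Already in the invoice (seller's account under CIF): inland to port, export clearance, freight — exclude.
The CIF price already equals the CIF value: 126165.98
Ad valorem component: 126165.98 × 11% = 13878.26
Specific component: 8936 × 3.68 = 32884.48
Import duty = 13878.26 + 32884.48 = 46762.74
Buyer bears: destination terminal 671.65 + duty 46762.74 = 47434.39
Landed cost = invoice 126165.98 + 47434.39 = 173600.37

Total landed cost: SGD 173600.37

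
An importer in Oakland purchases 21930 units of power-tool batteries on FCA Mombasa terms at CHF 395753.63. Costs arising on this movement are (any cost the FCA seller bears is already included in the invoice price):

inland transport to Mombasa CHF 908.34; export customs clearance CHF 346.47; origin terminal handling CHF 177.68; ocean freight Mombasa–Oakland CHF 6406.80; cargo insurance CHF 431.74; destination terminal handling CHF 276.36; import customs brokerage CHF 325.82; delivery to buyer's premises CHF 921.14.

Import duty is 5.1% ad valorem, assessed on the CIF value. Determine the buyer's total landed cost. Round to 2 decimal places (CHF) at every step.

FCA: the seller delivers export-cleared goods to the carrier; the buyer bears costs from that point.
Already in the invoice (seller's account under FCA): inland to port, export clearance — exclude.
CIF value = FCA price + origin terminal + freight + insurance = 395753.63 + 177.68 + 6406.80 + 431.74 = 402769.85
Import duty = 402769.85 × 5.1% = 20541.26
Buyer bears: origin terminal 177.68 + freight 6406.80 + insurance 431.74 + destination terminal 276.36 + brokerage 325.82 + delivery 921.14 + duty 20541.26 = 29080.80
Landed cost = invoice 395753.63 + 29080.80 = 424834.43

Total landed cost: CHF 424834.43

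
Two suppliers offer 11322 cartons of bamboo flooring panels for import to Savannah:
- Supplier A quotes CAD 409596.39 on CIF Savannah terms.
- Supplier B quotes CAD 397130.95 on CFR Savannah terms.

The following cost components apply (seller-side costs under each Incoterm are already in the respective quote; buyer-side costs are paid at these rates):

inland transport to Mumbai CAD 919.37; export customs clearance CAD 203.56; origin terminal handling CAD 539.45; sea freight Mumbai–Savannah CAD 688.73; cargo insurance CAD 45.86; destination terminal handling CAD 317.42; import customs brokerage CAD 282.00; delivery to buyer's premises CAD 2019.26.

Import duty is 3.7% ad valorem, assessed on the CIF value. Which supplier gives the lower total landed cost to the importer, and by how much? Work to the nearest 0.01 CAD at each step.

Supplier B is cheaper by CAD 12879.11

Supplier A (CIF):
The CIF price already equals the CIF value: 409596.39
Import duty = 409596.39 × 3.7% = 15155.07
Buyer bears (A): 317.42 + 282.00 + 2019.26 = 2618.68
Landed cost (A) = invoice 409596.39 + 2618.68 + duty 15155.07 = 427370.14
Supplier B (CFR):
CIF value = CFR price + insurance = 397130.95 + 45.86 = 397176.81
Import duty = 397176.81 × 3.7% = 14695.54
Buyer bears (B): 45.86 + 317.42 + 282.00 + 2019.26 = 2664.54
Landed cost (B) = invoice 397130.95 + 2664.54 + duty 14695.54 = 414491.03
Difference = |427370.14 − 414491.03| = 12879.11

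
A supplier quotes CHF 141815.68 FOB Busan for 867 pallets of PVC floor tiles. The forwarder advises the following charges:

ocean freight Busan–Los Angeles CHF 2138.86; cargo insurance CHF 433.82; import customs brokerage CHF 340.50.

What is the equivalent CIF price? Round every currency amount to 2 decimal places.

Not relevant to the conversion: brokerage — on the buyer under both terms; not part of either seller's price.
From FOB to CIF, the seller additionally bears: freight, insurance.
CIF price = 141815.68 + 2138.86 + 433.82 = 144388.36

CIF price: CHF 144388.36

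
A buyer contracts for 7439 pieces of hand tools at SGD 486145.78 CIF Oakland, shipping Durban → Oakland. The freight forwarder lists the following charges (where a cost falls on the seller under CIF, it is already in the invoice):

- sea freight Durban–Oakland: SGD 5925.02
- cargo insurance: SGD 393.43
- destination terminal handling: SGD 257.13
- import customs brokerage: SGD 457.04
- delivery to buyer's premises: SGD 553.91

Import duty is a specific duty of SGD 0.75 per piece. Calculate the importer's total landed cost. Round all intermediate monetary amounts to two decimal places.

CIF: the seller pays costs through ocean freight and marine insurance to the destination port.
Already in the invoice (seller's account under CIF): freight, insurance — exclude.
The CIF price already equals the CIF value: 486145.78
Import duty = 7439 × 0.75 = 5579.25
Buyer bears: destination terminal 257.13 + brokerage 457.04 + delivery 553.91 + duty 5579.25 = 6847.33
Landed cost = invoice 486145.78 + 6847.33 = 492993.11

Total landed cost: SGD 492993.11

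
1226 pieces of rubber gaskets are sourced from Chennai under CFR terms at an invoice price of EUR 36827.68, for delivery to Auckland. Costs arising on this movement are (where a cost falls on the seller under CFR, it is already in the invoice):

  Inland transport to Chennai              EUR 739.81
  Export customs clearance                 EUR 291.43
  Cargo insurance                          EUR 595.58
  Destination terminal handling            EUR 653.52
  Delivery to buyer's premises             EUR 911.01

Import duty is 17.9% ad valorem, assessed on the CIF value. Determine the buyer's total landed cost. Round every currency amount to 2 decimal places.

Total landed cost: EUR 45686.55

CFR: the seller pays costs through ocean freight to the destination port, but not insurance.
Already in the invoice (seller's account under CFR): inland to port, export clearance — exclude.
CIF value = CFR price + insurance = 36827.68 + 595.58 = 37423.26
Import duty = 37423.26 × 17.9% = 6698.76
Buyer bears: insurance 595.58 + destination terminal 653.52 + delivery 911.01 + duty 6698.76 = 8858.87
Landed cost = invoice 36827.68 + 8858.87 = 45686.55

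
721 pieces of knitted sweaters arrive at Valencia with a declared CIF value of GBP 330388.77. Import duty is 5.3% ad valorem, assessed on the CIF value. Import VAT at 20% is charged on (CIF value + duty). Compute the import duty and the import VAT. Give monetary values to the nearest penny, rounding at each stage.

Import duty: GBP 17510.60; import VAT: GBP 69579.87

Import duty = 330388.77 × 5.3% = 17510.60
VAT base = CIF + duty = 330388.77 + 17510.60 = 347899.37
Import VAT = 347899.37 × 20% = 69579.87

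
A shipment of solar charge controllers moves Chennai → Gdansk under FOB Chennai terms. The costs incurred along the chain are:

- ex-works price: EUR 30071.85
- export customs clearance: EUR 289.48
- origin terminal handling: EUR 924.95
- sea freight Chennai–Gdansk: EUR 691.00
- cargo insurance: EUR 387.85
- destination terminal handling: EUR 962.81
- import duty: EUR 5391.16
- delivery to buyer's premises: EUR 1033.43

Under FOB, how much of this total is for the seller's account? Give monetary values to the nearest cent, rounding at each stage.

FOB: the seller bears costs until goods are on board at the origin port; the buyer bears freight, insurance and all costs thereafter.
Seller's account: goods 30071.85 + export clearance 289.48 + origin terminal 924.95 = 31286.28
Buyer's account: freight 691.00 + insurance 387.85 + destination terminal 962.81 + duty 5391.16 + delivery 1033.43 = 8466.25

Seller's account: EUR 31286.28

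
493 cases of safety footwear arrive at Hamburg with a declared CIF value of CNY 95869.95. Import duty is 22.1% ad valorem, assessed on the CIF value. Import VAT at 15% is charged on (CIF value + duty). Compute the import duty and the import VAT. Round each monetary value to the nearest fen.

Import duty = 95869.95 × 22.1% = 21187.26
VAT base = CIF + duty = 95869.95 + 21187.26 = 117057.21
Import VAT = 117057.21 × 15% = 17558.58

Import duty: CNY 21187.26; import VAT: CNY 17558.58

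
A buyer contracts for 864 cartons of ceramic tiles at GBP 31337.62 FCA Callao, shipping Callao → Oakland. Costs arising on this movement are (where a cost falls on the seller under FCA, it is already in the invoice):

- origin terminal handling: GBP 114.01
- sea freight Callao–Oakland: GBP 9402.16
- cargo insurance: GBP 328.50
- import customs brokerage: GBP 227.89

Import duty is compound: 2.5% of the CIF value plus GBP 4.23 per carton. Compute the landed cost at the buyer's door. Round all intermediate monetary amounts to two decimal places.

FCA: the seller delivers export-cleared goods to the carrier; the buyer bears costs from that point.
CIF value = FCA price + origin terminal + freight + insurance = 31337.62 + 114.01 + 9402.16 + 328.50 = 41182.29
Ad valorem component: 41182.29 × 2.5% = 1029.56
Specific component: 864 × 4.23 = 3654.72
Import duty = 1029.56 + 3654.72 = 4684.28
Buyer bears: origin terminal 114.01 + freight 9402.16 + insurance 328.50 + brokerage 227.89 + duty 4684.28 = 14756.84
Landed cost = invoice 31337.62 + 14756.84 = 46094.46

Total landed cost: GBP 46094.46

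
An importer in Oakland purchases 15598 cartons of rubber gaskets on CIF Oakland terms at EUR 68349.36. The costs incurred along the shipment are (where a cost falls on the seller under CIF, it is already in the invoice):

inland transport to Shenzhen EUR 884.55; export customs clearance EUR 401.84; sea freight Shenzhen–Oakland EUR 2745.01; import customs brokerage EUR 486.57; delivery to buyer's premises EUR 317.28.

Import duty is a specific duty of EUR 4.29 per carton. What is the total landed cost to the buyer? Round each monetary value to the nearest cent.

CIF: the seller pays costs through ocean freight and marine insurance to the destination port.
Already in the invoice (seller's account under CIF): inland to port, export clearance, freight — exclude.
The CIF price already equals the CIF value: 68349.36
Import duty = 15598 × 4.29 = 66915.42
Buyer bears: brokerage 486.57 + delivery 317.28 + duty 66915.42 = 67719.27
Landed cost = invoice 68349.36 + 67719.27 = 136068.63

Total landed cost: EUR 136068.63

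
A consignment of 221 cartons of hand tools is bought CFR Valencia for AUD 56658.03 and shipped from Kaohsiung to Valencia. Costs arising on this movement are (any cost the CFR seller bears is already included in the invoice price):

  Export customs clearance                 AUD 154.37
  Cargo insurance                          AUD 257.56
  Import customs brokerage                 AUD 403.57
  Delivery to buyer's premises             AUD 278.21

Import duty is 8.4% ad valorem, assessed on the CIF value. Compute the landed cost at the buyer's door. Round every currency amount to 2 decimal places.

CFR: the seller pays costs through ocean freight to the destination port, but not insurance.
Already in the invoice (seller's account under CFR): export clearance — exclude.
CIF value = CFR price + insurance = 56658.03 + 257.56 = 56915.59
Import duty = 56915.59 × 8.4% = 4780.91
Buyer bears: insurance 257.56 + brokerage 403.57 + delivery 278.21 + duty 4780.91 = 5720.25
Landed cost = invoice 56658.03 + 5720.25 = 62378.28

Total landed cost: AUD 62378.28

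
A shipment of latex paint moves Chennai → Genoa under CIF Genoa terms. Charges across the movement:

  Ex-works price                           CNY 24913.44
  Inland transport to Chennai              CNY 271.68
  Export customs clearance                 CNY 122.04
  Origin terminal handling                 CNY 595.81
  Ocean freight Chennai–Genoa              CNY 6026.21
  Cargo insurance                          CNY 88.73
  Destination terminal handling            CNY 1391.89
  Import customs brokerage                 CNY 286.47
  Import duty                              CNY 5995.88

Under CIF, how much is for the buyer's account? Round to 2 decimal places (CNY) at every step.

Buyer's account: CNY 7674.24

CIF: the seller pays costs through ocean freight and marine insurance to the destination port.
Seller's account: goods 24913.44 + inland to port 271.68 + export clearance 122.04 + origin terminal 595.81 + freight 6026.21 + insurance 88.73 = 32017.91
Buyer's account: destination terminal 1391.89 + brokerage 286.47 + duty 5995.88 = 7674.24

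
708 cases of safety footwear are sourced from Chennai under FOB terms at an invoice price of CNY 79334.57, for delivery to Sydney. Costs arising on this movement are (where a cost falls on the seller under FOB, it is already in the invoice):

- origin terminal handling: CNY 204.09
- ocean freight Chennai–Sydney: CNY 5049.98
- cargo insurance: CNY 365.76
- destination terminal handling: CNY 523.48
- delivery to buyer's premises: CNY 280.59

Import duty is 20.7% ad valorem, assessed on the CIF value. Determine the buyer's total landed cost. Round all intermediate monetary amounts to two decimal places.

FOB: the seller bears costs until goods are on board at the origin port; the buyer bears freight, insurance and all costs thereafter.
Already in the invoice (seller's account under FOB): origin terminal — exclude.
CIF value = FOB price + freight + insurance = 79334.57 + 5049.98 + 365.76 = 84750.31
Import duty = 84750.31 × 20.7% = 17543.31
Buyer bears: freight 5049.98 + insurance 365.76 + destination terminal 523.48 + delivery 280.59 + duty 17543.31 = 23763.12
Landed cost = invoice 79334.57 + 23763.12 = 103097.69

Total landed cost: CNY 103097.69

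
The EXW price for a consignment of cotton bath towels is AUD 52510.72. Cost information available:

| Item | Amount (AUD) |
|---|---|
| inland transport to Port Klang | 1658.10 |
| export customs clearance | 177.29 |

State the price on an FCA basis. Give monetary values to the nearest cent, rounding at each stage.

From EXW to FCA, the seller additionally bears: inland to port, export clearance.
FCA price = 52510.72 + 1658.10 + 177.29 = 54346.11

FCA price: AUD 54346.11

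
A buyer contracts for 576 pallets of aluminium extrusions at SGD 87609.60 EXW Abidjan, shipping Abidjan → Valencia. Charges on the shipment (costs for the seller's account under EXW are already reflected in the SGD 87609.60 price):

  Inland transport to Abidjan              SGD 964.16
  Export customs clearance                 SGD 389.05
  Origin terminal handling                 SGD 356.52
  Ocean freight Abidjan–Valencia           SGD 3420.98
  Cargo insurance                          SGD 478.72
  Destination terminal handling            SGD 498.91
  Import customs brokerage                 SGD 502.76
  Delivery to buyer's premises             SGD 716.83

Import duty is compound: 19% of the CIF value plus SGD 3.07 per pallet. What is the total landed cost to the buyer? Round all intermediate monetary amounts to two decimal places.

EXW: the seller makes goods available at their premises; the buyer bears all onward costs.
CIF value = EXW price + inland to port + export clearance + origin terminal + freight + insurance = 87609.60 + 964.16 + 389.05 + 356.52 + 3420.98 + 478.72 = 93219.03
Ad valorem component: 93219.03 × 19% = 17711.62
Specific component: 576 × 3.07 = 1768.32
Import duty = 17711.62 + 1768.32 = 19479.94
Buyer bears: inland to port 964.16 + export clearance 389.05 + origin terminal 356.52 + freight 3420.98 + insurance 478.72 + destination terminal 498.91 + brokerage 502.76 + delivery 716.83 + duty 19479.94 = 26807.87
Landed cost = invoice 87609.60 + 26807.87 = 114417.47

Total landed cost: SGD 114417.47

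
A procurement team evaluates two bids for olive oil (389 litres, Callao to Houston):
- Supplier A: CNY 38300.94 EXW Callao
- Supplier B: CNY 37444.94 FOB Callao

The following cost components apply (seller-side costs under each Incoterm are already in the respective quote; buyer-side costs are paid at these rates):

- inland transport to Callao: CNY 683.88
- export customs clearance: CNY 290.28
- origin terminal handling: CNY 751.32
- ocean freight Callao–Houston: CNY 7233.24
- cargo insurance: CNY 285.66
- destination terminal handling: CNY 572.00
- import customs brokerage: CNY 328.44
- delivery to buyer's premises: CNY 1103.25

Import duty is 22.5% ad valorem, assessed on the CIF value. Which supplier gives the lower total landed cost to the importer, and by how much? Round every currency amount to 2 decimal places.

Supplier A (EXW):
CIF value = EXW price + inland to port + export clearance + origin terminal + freight + insurance = 38300.94 + 683.88 + 290.28 + 751.32 + 7233.24 + 285.66 = 47545.32
Import duty = 47545.32 × 22.5% = 10697.70
Buyer bears (A): 683.88 + 290.28 + 751.32 + 7233.24 + 285.66 + 572.00 + 328.44 + 1103.25 = 11248.07
Landed cost (A) = invoice 38300.94 + 11248.07 + duty 10697.70 = 60246.71
Supplier B (FOB):
CIF value = FOB price + freight + insurance = 37444.94 + 7233.24 + 285.66 = 44963.84
Import duty = 44963.84 × 22.5% = 10116.86
Buyer bears (B): 7233.24 + 285.66 + 572.00 + 328.44 + 1103.25 = 9522.59
Landed cost (B) = invoice 37444.94 + 9522.59 + duty 10116.86 = 57084.39
Difference = |60246.71 − 57084.39| = 3162.32

Supplier B is cheaper by CNY 3162.32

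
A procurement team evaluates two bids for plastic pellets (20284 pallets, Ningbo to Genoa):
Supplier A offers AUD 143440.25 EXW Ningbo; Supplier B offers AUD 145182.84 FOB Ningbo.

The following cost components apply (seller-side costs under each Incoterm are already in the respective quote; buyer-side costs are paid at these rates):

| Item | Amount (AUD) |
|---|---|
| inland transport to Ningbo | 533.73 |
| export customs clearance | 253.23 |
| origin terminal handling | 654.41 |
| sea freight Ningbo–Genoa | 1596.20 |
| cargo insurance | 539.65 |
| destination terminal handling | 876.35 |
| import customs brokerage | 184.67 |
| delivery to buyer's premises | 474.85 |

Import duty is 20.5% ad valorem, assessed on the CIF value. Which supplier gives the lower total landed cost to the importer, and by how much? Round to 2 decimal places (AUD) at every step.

Supplier A (EXW):
CIF value = EXW price + inland to port + export clearance + origin terminal + freight + insurance = 143440.25 + 533.73 + 253.23 + 654.41 + 1596.20 + 539.65 = 147017.47
Import duty = 147017.47 × 20.5% = 30138.58
Buyer bears (A): 533.73 + 253.23 + 654.41 + 1596.20 + 539.65 + 876.35 + 184.67 + 474.85 = 5113.09
Landed cost (A) = invoice 143440.25 + 5113.09 + duty 30138.58 = 178691.92
Supplier B (FOB):
CIF value = FOB price + freight + insurance = 145182.84 + 1596.20 + 539.65 = 147318.69
Import duty = 147318.69 × 20.5% = 30200.33
Buyer bears (B): 1596.20 + 539.65 + 876.35 + 184.67 + 474.85 = 3671.72
Landed cost (B) = invoice 145182.84 + 3671.72 + duty 30200.33 = 179054.89
Difference = |178691.92 − 179054.89| = 362.97

Supplier A is cheaper by AUD 362.97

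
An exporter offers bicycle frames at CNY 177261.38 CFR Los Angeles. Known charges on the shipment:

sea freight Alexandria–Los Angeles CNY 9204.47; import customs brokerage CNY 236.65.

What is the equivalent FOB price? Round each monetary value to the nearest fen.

Not relevant to the conversion: brokerage — on the buyer under both terms; not part of either seller's price.
From CFR to FOB, the seller no longer bears: freight.
FOB price = 177261.38 − 9204.47 = 168056.91

FOB price: CNY 168056.91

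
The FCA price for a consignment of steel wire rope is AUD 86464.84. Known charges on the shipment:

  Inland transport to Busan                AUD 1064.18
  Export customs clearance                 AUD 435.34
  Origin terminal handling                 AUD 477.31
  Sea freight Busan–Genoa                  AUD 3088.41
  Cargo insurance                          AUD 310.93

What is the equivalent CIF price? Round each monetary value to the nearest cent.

Not relevant to the conversion: export clearance, inland to port — on the seller under both FCA and CIF; already in the FCA price and stays in the CIF price.
From FCA to CIF, the seller additionally bears: origin terminal, freight, insurance.
CIF price = 86464.84 + 477.31 + 3088.41 + 310.93 = 90341.49

CIF price: AUD 90341.49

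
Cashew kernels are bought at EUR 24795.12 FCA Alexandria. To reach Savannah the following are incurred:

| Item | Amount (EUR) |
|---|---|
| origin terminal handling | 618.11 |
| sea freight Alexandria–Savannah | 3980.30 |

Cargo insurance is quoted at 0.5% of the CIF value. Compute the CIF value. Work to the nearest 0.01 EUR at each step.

CIF value: EUR 29541.24

Let C be the CIF value. C = FCA price + pre-shipment costs + freight + 0.5% × C
C − 0.5% × C = 24795.12 + 618.11 + 3980.30
0.995 × C = 29393.53
C = 29393.53 / 0.995 = 29541.24
Insurance premium = 0.5% × 29541.24 = 147.71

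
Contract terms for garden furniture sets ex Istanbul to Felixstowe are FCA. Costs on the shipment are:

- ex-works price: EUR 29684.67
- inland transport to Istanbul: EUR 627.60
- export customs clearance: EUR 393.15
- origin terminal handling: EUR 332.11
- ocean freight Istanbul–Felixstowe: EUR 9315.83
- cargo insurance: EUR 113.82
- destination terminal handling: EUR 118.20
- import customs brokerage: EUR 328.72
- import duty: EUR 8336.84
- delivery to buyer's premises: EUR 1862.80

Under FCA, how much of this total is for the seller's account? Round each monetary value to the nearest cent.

Seller's account: EUR 30705.42

FCA: the seller delivers export-cleared goods to the carrier; the buyer bears costs from that point.
Seller's account: goods 29684.67 + inland to port 627.60 + export clearance 393.15 = 30705.42
Buyer's account: origin terminal 332.11 + freight 9315.83 + insurance 113.82 + destination terminal 118.20 + brokerage 328.72 + duty 8336.84 + delivery 1862.80 = 20408.32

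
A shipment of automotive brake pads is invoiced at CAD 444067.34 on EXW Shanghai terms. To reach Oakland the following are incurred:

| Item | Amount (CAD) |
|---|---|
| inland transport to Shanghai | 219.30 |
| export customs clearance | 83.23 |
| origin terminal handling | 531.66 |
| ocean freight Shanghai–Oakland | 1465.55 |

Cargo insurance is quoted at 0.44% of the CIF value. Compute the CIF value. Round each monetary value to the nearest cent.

Let C be the CIF value. C = EXW price + pre-shipment costs + freight + 0.44% × C
C − 0.44% × C = 444067.34 + 219.30 + 83.23 + 531.66 + 1465.55
0.9956 × C = 446367.08
C = 446367.08 / 0.9956 = 448339.78
Insurance premium = 0.44% × 448339.78 = 1972.70

CIF value: CAD 448339.78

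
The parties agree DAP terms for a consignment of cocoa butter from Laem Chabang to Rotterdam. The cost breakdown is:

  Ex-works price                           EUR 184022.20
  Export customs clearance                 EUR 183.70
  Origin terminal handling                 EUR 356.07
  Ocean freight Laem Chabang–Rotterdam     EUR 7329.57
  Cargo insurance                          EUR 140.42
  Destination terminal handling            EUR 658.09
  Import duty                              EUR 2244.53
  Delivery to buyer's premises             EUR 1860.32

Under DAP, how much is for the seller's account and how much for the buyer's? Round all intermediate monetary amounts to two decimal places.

Seller: EUR 194550.37; buyer: EUR 2244.53

DAP: the seller bears all costs to the named destination except import duty and clearance.
Seller's account: goods 184022.20 + export clearance 183.70 + origin terminal 356.07 + freight 7329.57 + insurance 140.42 + destination terminal 658.09 + delivery 1860.32 = 194550.37
Buyer's account: duty 2244.53 = 2244.53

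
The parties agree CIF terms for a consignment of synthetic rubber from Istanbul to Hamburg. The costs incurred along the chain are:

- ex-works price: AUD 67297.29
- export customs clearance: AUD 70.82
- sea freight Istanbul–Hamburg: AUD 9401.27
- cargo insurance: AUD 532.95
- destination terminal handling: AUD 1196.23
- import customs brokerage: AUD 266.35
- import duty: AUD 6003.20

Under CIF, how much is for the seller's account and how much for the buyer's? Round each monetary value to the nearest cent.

Seller: AUD 77302.33; buyer: AUD 7465.78

CIF: the seller pays costs through ocean freight and marine insurance to the destination port.
Seller's account: goods 67297.29 + export clearance 70.82 + freight 9401.27 + insurance 532.95 = 77302.33
Buyer's account: destination terminal 1196.23 + brokerage 266.35 + duty 6003.20 = 7465.78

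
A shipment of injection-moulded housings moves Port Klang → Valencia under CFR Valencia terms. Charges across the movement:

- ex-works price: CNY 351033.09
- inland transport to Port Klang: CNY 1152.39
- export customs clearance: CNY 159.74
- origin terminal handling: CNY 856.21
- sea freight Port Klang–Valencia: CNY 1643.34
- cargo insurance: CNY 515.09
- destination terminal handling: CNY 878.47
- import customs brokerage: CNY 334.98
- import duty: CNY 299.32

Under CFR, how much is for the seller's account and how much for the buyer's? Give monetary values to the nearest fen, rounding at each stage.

CFR: the seller pays costs through ocean freight to the destination port, but not insurance.
Seller's account: goods 351033.09 + inland to port 1152.39 + export clearance 159.74 + origin terminal 856.21 + freight 1643.34 = 354844.77
Buyer's account: insurance 515.09 + destination terminal 878.47 + brokerage 334.98 + duty 299.32 = 2027.86

Seller: CNY 354844.77; buyer: CNY 2027.86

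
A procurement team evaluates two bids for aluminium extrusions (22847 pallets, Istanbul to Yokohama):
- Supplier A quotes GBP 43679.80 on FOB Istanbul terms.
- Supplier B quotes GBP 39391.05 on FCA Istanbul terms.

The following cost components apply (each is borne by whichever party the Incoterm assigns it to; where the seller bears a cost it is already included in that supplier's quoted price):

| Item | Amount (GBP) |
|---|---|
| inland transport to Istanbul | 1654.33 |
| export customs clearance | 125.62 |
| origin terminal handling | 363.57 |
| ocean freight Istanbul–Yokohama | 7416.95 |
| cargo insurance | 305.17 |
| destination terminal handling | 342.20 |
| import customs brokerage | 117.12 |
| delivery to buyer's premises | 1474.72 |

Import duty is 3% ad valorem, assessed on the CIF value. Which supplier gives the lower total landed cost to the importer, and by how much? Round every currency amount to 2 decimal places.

Supplier B is cheaper by GBP 4042.94

Supplier A (FOB):
CIF value = FOB price + freight + insurance = 43679.80 + 7416.95 + 305.17 = 51401.92
Import duty = 51401.92 × 3% = 1542.06
Buyer bears (A): 7416.95 + 305.17 + 342.20 + 117.12 + 1474.72 = 9656.16
Landed cost (A) = invoice 43679.80 + 9656.16 + duty 1542.06 = 54878.02
Supplier B (FCA):
CIF value = FCA price + origin terminal + freight + insurance = 39391.05 + 363.57 + 7416.95 + 305.17 = 47476.74
Import duty = 47476.74 × 3% = 1424.30
Buyer bears (B): 363.57 + 7416.95 + 305.17 + 342.20 + 117.12 + 1474.72 = 10019.73
Landed cost (B) = invoice 39391.05 + 10019.73 + duty 1424.30 = 50835.08
Difference = |54878.02 − 50835.08| = 4042.94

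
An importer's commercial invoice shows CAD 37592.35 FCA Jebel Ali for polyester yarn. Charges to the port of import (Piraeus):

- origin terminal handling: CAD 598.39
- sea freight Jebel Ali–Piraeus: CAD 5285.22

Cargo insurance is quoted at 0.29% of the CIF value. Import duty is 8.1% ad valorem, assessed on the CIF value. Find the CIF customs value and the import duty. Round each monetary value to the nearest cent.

Let C be the CIF value. C = FCA price + pre-shipment costs + freight + 0.29% × C
C − 0.29% × C = 37592.35 + 598.39 + 5285.22
0.9971 × C = 43475.96
C = 43475.96 / 0.9971 = 43602.41
Insurance premium = 0.29% × 43602.41 = 126.45
Import duty = 43602.41 × 8.1% = 3531.80

CIF value: CAD 43602.41; import duty: CAD 3531.80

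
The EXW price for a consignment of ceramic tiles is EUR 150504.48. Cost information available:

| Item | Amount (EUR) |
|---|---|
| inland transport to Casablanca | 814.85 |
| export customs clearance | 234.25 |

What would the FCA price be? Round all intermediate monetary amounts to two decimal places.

From EXW to FCA, the seller additionally bears: inland to port, export clearance.
FCA price = 150504.48 + 814.85 + 234.25 = 151553.58

FCA price: EUR 151553.58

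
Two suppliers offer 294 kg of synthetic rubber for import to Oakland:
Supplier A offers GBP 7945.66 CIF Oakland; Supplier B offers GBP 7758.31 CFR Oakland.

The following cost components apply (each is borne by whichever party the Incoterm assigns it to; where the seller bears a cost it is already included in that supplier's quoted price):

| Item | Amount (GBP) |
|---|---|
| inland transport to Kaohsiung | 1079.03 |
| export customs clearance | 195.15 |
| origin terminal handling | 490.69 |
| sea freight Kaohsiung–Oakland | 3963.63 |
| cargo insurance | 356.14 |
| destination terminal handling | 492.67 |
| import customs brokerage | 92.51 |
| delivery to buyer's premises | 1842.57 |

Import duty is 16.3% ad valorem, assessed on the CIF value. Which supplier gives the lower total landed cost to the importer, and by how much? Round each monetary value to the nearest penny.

Supplier A is cheaper by GBP 196.31

Supplier A (CIF):
The CIF price already equals the CIF value: 7945.66
Import duty = 7945.66 × 16.3% = 1295.14
Buyer bears (A): 492.67 + 92.51 + 1842.57 = 2427.75
Landed cost (A) = invoice 7945.66 + 2427.75 + duty 1295.14 = 11668.55
Supplier B (CFR):
CIF value = CFR price + insurance = 7758.31 + 356.14 = 8114.45
Import duty = 8114.45 × 16.3% = 1322.66
Buyer bears (B): 356.14 + 492.67 + 92.51 + 1842.57 = 2783.89
Landed cost (B) = invoice 7758.31 + 2783.89 + duty 1322.66 = 11864.86
Difference = |11668.55 − 11864.86| = 196.31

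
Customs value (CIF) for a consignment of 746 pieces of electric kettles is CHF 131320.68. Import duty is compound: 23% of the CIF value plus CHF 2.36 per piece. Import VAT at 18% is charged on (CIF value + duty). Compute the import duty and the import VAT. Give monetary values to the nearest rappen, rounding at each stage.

Ad valorem component: 131320.68 × 23% = 30203.76
Specific component: 746 × 2.36 = 1760.56
Import duty = 30203.76 + 1760.56 = 31964.32
VAT base = CIF + duty = 131320.68 + 31964.32 = 163285.00
Import VAT = 163285.00 × 18% = 29391.30

Import duty: CHF 31964.32; import VAT: CHF 29391.30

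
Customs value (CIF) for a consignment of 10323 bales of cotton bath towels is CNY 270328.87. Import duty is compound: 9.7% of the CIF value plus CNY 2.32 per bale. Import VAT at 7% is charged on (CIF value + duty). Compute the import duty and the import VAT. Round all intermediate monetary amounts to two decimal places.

Import duty: CNY 50171.26; import VAT: CNY 22435.01

Ad valorem component: 270328.87 × 9.7% = 26221.90
Specific component: 10323 × 2.32 = 23949.36
Import duty = 26221.90 + 23949.36 = 50171.26
VAT base = CIF + duty = 270328.87 + 50171.26 = 320500.13
Import VAT = 320500.13 × 7% = 22435.01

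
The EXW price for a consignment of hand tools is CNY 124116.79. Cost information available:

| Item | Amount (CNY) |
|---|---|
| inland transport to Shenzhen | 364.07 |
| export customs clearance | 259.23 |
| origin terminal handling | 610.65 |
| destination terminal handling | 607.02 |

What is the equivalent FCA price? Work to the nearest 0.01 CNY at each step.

Not relevant to the conversion: destination terminal, origin terminal — on the buyer under both terms; not part of either seller's price.
From EXW to FCA, the seller additionally bears: inland to port, export clearance.
FCA price = 124116.79 + 364.07 + 259.23 = 124740.09

FCA price: CNY 124740.09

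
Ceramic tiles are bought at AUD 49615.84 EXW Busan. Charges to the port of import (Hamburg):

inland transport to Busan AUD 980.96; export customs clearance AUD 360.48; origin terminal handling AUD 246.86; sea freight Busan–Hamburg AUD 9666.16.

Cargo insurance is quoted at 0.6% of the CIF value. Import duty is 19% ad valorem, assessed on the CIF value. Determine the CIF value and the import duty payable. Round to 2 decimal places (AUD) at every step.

CIF value: AUD 61237.73; import duty: AUD 11635.17

Let C be the CIF value. C = EXW price + pre-shipment costs + freight + 0.6% × C
C − 0.6% × C = 49615.84 + 980.96 + 360.48 + 246.86 + 9666.16
0.994 × C = 60870.30
C = 60870.30 / 0.994 = 61237.73
Insurance premium = 0.6% × 61237.73 = 367.43
Import duty = 61237.73 × 19% = 11635.17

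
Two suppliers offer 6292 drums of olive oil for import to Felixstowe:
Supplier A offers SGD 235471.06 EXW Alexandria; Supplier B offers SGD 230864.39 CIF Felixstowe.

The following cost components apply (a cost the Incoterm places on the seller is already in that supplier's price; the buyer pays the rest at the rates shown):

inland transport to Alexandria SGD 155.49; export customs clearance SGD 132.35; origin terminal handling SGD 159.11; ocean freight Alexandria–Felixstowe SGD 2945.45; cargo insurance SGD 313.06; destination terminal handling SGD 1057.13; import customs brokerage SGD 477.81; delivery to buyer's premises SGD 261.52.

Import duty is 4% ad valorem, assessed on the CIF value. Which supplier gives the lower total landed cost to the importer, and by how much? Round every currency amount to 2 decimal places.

Supplier B is cheaper by SGD 8644.61

Supplier A (EXW):
CIF value = EXW price + inland to port + export clearance + origin terminal + freight + insurance = 235471.06 + 155.49 + 132.35 + 159.11 + 2945.45 + 313.06 = 239176.52
Import duty = 239176.52 × 4% = 9567.06
Buyer bears (A): 155.49 + 132.35 + 159.11 + 2945.45 + 313.06 + 1057.13 + 477.81 + 261.52 = 5501.92
Landed cost (A) = invoice 235471.06 + 5501.92 + duty 9567.06 = 250540.04
Supplier B (CIF):
The CIF price already equals the CIF value: 230864.39
Import duty = 230864.39 × 4% = 9234.58
Buyer bears (B): 1057.13 + 477.81 + 261.52 = 1796.46
Landed cost (B) = invoice 230864.39 + 1796.46 + duty 9234.58 = 241895.43
Difference = |250540.04 − 241895.43| = 8644.61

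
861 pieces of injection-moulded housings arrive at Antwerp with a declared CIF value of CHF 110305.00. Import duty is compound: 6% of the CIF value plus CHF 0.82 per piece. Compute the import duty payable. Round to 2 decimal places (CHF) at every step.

Import duty: CHF 7324.32

Ad valorem component: 110305.00 × 6% = 6618.30
Specific component: 861 × 0.82 = 706.02
Import duty = 6618.30 + 706.02 = 7324.32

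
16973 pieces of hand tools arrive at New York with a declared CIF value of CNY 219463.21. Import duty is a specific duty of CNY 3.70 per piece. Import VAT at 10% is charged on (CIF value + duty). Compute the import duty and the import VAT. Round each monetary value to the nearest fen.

Import duty = 16973 × 3.70 = 62800.10
VAT base = CIF + duty = 219463.21 + 62800.10 = 282263.31
Import VAT = 282263.31 × 10% = 28226.33

Import duty: CNY 62800.10; import VAT: CNY 28226.33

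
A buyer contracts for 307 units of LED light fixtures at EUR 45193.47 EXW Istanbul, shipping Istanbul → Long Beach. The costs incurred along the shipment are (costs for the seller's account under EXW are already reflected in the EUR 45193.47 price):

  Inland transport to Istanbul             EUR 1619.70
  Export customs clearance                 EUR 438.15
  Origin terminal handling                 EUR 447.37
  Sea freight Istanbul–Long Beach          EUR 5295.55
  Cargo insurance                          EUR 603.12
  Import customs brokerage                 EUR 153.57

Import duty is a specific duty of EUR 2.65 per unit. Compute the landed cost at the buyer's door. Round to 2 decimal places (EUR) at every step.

Total landed cost: EUR 54564.48

EXW: the seller makes goods available at their premises; the buyer bears all onward costs.
CIF value = EXW price + inland to port + export clearance + origin terminal + freight + insurance = 45193.47 + 1619.70 + 438.15 + 447.37 + 5295.55 + 603.12 = 53597.36
Import duty = 307 × 2.65 = 813.55
Buyer bears: inland to port 1619.70 + export clearance 438.15 + origin terminal 447.37 + freight 5295.55 + insurance 603.12 + brokerage 153.57 + duty 813.55 = 9371.01
Landed cost = invoice 45193.47 + 9371.01 = 54564.48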